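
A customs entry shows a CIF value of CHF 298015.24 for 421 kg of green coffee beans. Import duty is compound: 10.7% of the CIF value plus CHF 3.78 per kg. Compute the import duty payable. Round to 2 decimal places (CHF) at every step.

Import duty: CHF 33479.01

Ad valorem component: 298015.24 × 10.7% = 31887.63
Specific component: 421 × 3.78 = 1591.38
Import duty = 31887.63 + 1591.38 = 33479.01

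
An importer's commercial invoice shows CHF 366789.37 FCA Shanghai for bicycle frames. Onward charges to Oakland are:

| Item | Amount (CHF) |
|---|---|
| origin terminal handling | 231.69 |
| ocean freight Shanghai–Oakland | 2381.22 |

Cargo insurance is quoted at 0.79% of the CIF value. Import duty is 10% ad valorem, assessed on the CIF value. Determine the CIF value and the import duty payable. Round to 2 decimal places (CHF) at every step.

Let C be the CIF value. C = FCA price + pre-shipment costs + freight + 0.79% × C
C − 0.79% × C = 366789.37 + 231.69 + 2381.22
0.9921 × C = 369402.28
C = 369402.28 / 0.9921 = 372343.80
Insurance premium = 0.79% × 372343.80 = 2941.52
Import duty = 372343.80 × 10% = 37234.38

CIF value: CHF 372343.80; import duty: CHF 37234.38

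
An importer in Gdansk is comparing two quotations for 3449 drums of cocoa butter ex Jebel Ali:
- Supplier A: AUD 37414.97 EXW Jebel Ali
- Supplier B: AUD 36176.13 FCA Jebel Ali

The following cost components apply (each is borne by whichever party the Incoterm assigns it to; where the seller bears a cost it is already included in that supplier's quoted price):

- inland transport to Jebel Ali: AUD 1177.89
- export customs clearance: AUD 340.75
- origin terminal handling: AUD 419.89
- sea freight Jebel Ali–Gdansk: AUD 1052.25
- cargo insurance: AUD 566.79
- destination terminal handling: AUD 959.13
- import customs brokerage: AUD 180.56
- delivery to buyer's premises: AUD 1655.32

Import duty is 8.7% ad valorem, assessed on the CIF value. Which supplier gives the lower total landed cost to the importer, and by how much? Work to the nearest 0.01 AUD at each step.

Supplier B is cheaper by AUD 2997.38

Supplier A (EXW):
CIF value = EXW price + inland to port + export clearance + origin terminal + freight + insurance = 37414.97 + 1177.89 + 340.75 + 419.89 + 1052.25 + 566.79 = 40972.54
Import duty = 40972.54 × 8.7% = 3564.61
Buyer bears (A): 1177.89 + 340.75 + 419.89 + 1052.25 + 566.79 + 959.13 + 180.56 + 1655.32 = 6352.58
Landed cost (A) = invoice 37414.97 + 6352.58 + duty 3564.61 = 47332.16
Supplier B (FCA):
CIF value = FCA price + origin terminal + freight + insurance = 36176.13 + 419.89 + 1052.25 + 566.79 = 38215.06
Import duty = 38215.06 × 8.7% = 3324.71
Buyer bears (B): 419.89 + 1052.25 + 566.79 + 959.13 + 180.56 + 1655.32 = 4833.94
Landed cost (B) = invoice 36176.13 + 4833.94 + duty 3324.71 = 44334.78
Difference = |47332.16 − 44334.78| = 2997.38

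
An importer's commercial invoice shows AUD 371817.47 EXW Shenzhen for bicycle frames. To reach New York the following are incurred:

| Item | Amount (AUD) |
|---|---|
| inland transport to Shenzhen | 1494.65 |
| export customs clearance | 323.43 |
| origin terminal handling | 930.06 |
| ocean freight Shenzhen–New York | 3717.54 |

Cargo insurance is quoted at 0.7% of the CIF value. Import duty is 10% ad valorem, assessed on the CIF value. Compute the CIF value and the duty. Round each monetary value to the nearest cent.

CIF value: AUD 380949.80; import duty: AUD 38094.98

Let C be the CIF value. C = EXW price + pre-shipment costs + freight + 0.7% × C
C − 0.7% × C = 371817.47 + 1494.65 + 323.43 + 930.06 + 3717.54
0.993 × C = 378283.15
C = 378283.15 / 0.993 = 380949.80
Insurance premium = 0.7% × 380949.80 = 2666.65
Import duty = 380949.80 × 10% = 38094.98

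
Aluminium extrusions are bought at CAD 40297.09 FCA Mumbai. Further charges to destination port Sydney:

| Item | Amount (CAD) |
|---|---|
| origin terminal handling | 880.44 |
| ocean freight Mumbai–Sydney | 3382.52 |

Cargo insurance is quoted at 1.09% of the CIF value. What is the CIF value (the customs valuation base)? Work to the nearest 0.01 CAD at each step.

CIF value: CAD 45051.11

Let C be the CIF value. C = FCA price + pre-shipment costs + freight + 1.09% × C
C − 1.09% × C = 40297.09 + 880.44 + 3382.52
0.9891 × C = 44560.05
C = 44560.05 / 0.9891 = 45051.11
Insurance premium = 1.09% × 45051.11 = 491.06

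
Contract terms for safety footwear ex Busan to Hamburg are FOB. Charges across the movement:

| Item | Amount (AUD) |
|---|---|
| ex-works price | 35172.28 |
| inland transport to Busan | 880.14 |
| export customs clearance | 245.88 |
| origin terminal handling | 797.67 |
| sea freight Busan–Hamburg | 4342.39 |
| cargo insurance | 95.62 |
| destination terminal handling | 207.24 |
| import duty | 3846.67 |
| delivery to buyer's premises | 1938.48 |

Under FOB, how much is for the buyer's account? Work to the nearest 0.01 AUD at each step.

Buyer's account: AUD 10430.40

FOB: the seller bears costs until goods are on board at the origin port; the buyer bears freight, insurance and all costs thereafter.
Seller's account: goods 35172.28 + inland to port 880.14 + export clearance 245.88 + origin terminal 797.67 = 37095.97
Buyer's account: freight 4342.39 + insurance 95.62 + destination terminal 207.24 + duty 3846.67 + delivery 1938.48 = 10430.40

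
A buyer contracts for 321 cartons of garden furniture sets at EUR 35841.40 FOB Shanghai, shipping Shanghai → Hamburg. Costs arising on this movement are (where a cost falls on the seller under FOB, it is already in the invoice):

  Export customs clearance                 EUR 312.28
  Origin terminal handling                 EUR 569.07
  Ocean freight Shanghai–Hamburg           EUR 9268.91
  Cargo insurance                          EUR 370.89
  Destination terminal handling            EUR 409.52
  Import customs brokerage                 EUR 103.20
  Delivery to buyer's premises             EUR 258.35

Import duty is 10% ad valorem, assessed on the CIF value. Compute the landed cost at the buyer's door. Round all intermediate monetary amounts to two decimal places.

FOB: the seller bears costs until goods are on board at the origin port; the buyer bears freight, insurance and all costs thereafter.
Already in the invoice (seller's account under FOB): export clearance, origin terminal — exclude.
CIF value = FOB price + freight + insurance = 35841.40 + 9268.91 + 370.89 = 45481.20
Import duty = 45481.20 × 10% = 4548.12
Buyer bears: freight 9268.91 + insurance 370.89 + destination terminal 409.52 + brokerage 103.20 + delivery 258.35 + duty 4548.12 = 14958.99
Landed cost = invoice 35841.40 + 14958.99 = 50800.39

Total landed cost: EUR 50800.39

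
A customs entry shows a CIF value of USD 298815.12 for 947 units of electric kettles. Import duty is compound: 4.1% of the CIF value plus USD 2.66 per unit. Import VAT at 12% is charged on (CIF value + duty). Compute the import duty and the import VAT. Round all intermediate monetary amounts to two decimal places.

Import duty: USD 14770.44; import VAT: USD 37630.27

Ad valorem component: 298815.12 × 4.1% = 12251.42
Specific component: 947 × 2.66 = 2519.02
Import duty = 12251.42 + 2519.02 = 14770.44
VAT base = CIF + duty = 298815.12 + 14770.44 = 313585.56
Import VAT = 313585.56 × 12% = 37630.27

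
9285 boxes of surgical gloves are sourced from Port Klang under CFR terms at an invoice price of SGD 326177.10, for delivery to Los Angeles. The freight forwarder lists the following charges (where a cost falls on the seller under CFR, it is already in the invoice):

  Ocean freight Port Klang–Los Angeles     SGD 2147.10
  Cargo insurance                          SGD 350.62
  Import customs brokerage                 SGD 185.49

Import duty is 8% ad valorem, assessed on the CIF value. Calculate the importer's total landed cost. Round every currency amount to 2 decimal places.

CFR: the seller pays costs through ocean freight to the destination port, but not insurance.
Already in the invoice (seller's account under CFR): freight — exclude.
CIF value = CFR price + insurance = 326177.10 + 350.62 = 326527.72
Import duty = 326527.72 × 8% = 26122.22
Buyer bears: insurance 350.62 + brokerage 185.49 + duty 26122.22 = 26658.33
Landed cost = invoice 326177.10 + 26658.33 = 352835.43

Total landed cost: SGD 352835.43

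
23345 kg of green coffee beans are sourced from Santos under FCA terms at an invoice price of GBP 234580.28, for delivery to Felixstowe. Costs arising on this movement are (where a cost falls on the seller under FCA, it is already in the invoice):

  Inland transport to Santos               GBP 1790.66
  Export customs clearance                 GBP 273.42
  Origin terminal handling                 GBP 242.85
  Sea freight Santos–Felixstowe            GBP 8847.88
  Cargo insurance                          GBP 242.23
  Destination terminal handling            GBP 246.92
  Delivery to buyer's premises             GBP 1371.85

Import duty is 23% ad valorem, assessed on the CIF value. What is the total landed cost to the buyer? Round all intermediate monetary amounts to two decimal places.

FCA: the seller delivers export-cleared goods to the carrier; the buyer bears costs from that point.
Already in the invoice (seller's account under FCA): inland to port, export clearance — exclude.
CIF value = FCA price + origin terminal + freight + insurance = 234580.28 + 242.85 + 8847.88 + 242.23 = 243913.24
Import duty = 243913.24 × 23% = 56100.05
Buyer bears: origin terminal 242.85 + freight 8847.88 + insurance 242.23 + destination terminal 246.92 + delivery 1371.85 + duty 56100.05 = 67051.78
Landed cost = invoice 234580.28 + 67051.78 = 301632.06

Total landed cost: GBP 301632.06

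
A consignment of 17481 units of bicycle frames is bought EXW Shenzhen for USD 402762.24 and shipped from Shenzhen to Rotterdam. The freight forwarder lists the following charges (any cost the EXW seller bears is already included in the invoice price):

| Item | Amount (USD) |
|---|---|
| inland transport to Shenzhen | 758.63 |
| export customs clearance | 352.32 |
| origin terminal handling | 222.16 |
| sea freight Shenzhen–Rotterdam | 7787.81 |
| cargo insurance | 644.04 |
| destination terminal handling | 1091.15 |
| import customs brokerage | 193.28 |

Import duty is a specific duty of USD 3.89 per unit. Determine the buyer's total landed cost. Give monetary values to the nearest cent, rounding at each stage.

EXW: the seller makes goods available at their premises; the buyer bears all onward costs.
CIF value = EXW price + inland to port + export clearance + origin terminal + freight + insurance = 402762.24 + 758.63 + 352.32 + 222.16 + 7787.81 + 644.04 = 412527.20
Import duty = 17481 × 3.89 = 68001.09
Buyer bears: inland to port 758.63 + export clearance 352.32 + origin terminal 222.16 + freight 7787.81 + insurance 644.04 + destination terminal 1091.15 + brokerage 193.28 + duty 68001.09 = 79050.48
Landed cost = invoice 402762.24 + 79050.48 = 481812.72

Total landed cost: USD 481812.72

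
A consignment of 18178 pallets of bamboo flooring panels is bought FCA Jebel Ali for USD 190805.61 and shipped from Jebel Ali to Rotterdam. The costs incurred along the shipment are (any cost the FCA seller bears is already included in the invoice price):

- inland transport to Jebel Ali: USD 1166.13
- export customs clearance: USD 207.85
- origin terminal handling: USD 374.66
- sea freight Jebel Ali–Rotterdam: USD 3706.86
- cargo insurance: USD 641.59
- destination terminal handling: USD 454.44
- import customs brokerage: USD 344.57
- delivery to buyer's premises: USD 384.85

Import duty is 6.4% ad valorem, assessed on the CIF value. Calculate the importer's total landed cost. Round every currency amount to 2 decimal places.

FCA: the seller delivers export-cleared goods to the carrier; the buyer bears costs from that point.
Already in the invoice (seller's account under FCA): inland to port, export clearance — exclude.
CIF value = FCA price + origin terminal + freight + insurance = 190805.61 + 374.66 + 3706.86 + 641.59 = 195528.72
Import duty = 195528.72 × 6.4% = 12513.84
Buyer bears: origin terminal 374.66 + freight 3706.86 + insurance 641.59 + destination terminal 454.44 + brokerage 344.57 + delivery 384.85 + duty 12513.84 = 18420.81
Landed cost = invoice 190805.61 + 18420.81 = 209226.42

Total landed cost: USD 209226.42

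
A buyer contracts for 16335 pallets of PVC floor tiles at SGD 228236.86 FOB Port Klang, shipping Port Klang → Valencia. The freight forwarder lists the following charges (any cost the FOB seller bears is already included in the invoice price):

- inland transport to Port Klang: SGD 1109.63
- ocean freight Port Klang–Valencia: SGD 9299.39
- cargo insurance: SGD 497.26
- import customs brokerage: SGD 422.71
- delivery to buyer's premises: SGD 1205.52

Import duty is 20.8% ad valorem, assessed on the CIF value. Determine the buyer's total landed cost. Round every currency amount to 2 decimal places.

Total landed cost: SGD 289172.71

FOB: the seller bears costs until goods are on board at the origin port; the buyer bears freight, insurance and all costs thereafter.
Already in the invoice (seller's account under FOB): inland to port — exclude.
CIF value = FOB price + freight + insurance = 228236.86 + 9299.39 + 497.26 = 238033.51
Import duty = 238033.51 × 20.8% = 49510.97
Buyer bears: freight 9299.39 + insurance 497.26 + brokerage 422.71 + delivery 1205.52 + duty 49510.97 = 60935.85
Landed cost = invoice 228236.86 + 60935.85 = 289172.71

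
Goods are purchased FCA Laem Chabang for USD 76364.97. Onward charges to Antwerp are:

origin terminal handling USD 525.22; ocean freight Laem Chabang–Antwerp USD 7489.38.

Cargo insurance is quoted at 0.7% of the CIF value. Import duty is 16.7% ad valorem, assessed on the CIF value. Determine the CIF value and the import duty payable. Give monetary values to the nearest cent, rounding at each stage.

CIF value: USD 84974.39; import duty: USD 14190.72

Let C be the CIF value. C = FCA price + pre-shipment costs + freight + 0.7% × C
C − 0.7% × C = 76364.97 + 525.22 + 7489.38
0.993 × C = 84379.57
C = 84379.57 / 0.993 = 84974.39
Insurance premium = 0.7% × 84974.39 = 594.82
Import duty = 84974.39 × 16.7% = 14190.72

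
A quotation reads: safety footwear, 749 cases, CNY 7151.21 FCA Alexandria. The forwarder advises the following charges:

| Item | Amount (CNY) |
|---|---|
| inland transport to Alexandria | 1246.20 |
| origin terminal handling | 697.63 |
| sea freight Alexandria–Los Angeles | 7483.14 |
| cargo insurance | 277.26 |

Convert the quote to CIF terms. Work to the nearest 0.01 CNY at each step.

Not relevant to the conversion: inland to port — on the seller under both FCA and CIF; already in the FCA price and stays in the CIF price.
From FCA to CIF, the seller additionally bears: origin terminal, freight, insurance.
CIF price = 7151.21 + 697.63 + 7483.14 + 277.26 = 15609.24

CIF price: CNY 15609.24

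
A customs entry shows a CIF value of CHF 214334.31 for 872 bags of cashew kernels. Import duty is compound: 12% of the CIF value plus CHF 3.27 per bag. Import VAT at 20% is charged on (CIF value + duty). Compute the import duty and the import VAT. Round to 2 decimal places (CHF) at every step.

Import duty: CHF 28571.56; import VAT: CHF 48581.17

Ad valorem component: 214334.31 × 12% = 25720.12
Specific component: 872 × 3.27 = 2851.44
Import duty = 25720.12 + 2851.44 = 28571.56
VAT base = CIF + duty = 214334.31 + 28571.56 = 242905.87
Import VAT = 242905.87 × 20% = 48581.17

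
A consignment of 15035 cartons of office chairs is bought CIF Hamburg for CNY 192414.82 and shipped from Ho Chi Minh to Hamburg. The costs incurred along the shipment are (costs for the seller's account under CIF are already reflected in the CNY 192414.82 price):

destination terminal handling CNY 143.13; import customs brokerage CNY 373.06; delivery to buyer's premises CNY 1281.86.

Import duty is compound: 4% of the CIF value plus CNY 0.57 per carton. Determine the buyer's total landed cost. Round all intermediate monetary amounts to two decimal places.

CIF: the seller pays costs through ocean freight and marine insurance to the destination port.
The CIF price already equals the CIF value: 192414.82
Ad valorem component: 192414.82 × 4% = 7696.59
Specific component: 15035 × 0.57 = 8569.95
Import duty = 7696.59 + 8569.95 = 16266.54
Buyer bears: destination terminal 143.13 + brokerage 373.06 + delivery 1281.86 + duty 16266.54 = 18064.59
Landed cost = invoice 192414.82 + 18064.59 = 210479.41

Total landed cost: CNY 210479.41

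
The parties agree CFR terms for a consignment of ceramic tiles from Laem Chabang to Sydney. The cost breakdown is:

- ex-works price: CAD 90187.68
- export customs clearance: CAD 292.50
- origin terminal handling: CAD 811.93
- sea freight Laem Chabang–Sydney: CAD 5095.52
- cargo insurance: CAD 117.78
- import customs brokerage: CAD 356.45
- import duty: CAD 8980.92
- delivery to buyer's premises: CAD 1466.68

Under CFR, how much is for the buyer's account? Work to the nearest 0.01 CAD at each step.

Buyer's account: CAD 10921.83

CFR: the seller pays costs through ocean freight to the destination port, but not insurance.
Seller's account: goods 90187.68 + export clearance 292.50 + origin terminal 811.93 + freight 5095.52 = 96387.63
Buyer's account: insurance 117.78 + brokerage 356.45 + duty 8980.92 + delivery 1466.68 = 10921.83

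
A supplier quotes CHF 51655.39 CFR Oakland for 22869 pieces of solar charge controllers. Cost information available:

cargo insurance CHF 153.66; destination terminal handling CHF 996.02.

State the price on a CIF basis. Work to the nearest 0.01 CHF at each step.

Not relevant to the conversion: destination terminal — on the buyer under both terms; not part of either seller's price.
From CFR to CIF, the seller additionally bears: insurance.
CIF price = 51655.39 + 153.66 = 51809.05

CIF price: CHF 51809.05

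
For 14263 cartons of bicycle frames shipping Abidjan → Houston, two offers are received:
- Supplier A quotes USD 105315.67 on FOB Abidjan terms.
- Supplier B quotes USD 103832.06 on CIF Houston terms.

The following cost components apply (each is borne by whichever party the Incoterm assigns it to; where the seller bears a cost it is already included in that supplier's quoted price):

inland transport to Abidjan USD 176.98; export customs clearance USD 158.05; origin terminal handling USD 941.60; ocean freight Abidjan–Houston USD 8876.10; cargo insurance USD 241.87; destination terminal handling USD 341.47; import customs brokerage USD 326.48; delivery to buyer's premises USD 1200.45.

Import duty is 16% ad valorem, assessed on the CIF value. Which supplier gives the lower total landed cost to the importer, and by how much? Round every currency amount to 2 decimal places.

Supplier A (FOB):
CIF value = FOB price + freight + insurance = 105315.67 + 8876.10 + 241.87 = 114433.64
Import duty = 114433.64 × 16% = 18309.38
Buyer bears (A): 8876.10 + 241.87 + 341.47 + 326.48 + 1200.45 = 10986.37
Landed cost (A) = invoice 105315.67 + 10986.37 + duty 18309.38 = 134611.42
Supplier B (CIF):
The CIF price already equals the CIF value: 103832.06
Import duty = 103832.06 × 16% = 16613.13
Buyer bears (B): 341.47 + 326.48 + 1200.45 = 1868.40
Landed cost (B) = invoice 103832.06 + 1868.40 + duty 16613.13 = 122313.59
Difference = |134611.42 − 122313.59| = 12297.83

Supplier B is cheaper by USD 12297.83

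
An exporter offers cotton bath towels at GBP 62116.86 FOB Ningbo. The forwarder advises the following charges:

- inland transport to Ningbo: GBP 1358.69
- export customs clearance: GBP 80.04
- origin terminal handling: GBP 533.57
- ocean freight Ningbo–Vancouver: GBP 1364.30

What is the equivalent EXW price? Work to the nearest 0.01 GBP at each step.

EXW price: GBP 60144.56

Not relevant to the conversion: freight — on the buyer under both terms; not part of either seller's price.
From FOB to EXW, the seller no longer bears: inland to port, export clearance, origin terminal.
EXW price = 62116.86 − 1358.69 − 80.04 − 533.57 = 60144.56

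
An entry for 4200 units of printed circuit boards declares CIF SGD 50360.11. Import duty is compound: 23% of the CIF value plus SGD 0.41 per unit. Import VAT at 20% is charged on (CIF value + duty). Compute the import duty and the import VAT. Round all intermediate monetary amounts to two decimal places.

Import duty: SGD 13304.83; import VAT: SGD 12732.99

Ad valorem component: 50360.11 × 23% = 11582.83
Specific component: 4200 × 0.41 = 1722.00
Import duty = 11582.83 + 1722.00 = 13304.83
VAT base = CIF + duty = 50360.11 + 13304.83 = 63664.94
Import VAT = 63664.94 × 20% = 12732.99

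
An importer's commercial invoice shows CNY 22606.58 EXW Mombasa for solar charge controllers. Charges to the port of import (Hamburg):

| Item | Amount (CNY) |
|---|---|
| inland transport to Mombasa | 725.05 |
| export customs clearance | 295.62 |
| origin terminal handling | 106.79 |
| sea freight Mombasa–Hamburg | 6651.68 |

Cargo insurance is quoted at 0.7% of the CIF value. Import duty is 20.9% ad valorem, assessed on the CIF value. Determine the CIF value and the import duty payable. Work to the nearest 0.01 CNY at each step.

Let C be the CIF value. C = EXW price + pre-shipment costs + freight + 0.7% × C
C − 0.7% × C = 22606.58 + 725.05 + 295.62 + 106.79 + 6651.68
0.993 × C = 30385.72
C = 30385.72 / 0.993 = 30599.92
Insurance premium = 0.7% × 30599.92 = 214.20
Import duty = 30599.92 × 20.9% = 6395.38

CIF value: CNY 30599.92; import duty: CNY 6395.38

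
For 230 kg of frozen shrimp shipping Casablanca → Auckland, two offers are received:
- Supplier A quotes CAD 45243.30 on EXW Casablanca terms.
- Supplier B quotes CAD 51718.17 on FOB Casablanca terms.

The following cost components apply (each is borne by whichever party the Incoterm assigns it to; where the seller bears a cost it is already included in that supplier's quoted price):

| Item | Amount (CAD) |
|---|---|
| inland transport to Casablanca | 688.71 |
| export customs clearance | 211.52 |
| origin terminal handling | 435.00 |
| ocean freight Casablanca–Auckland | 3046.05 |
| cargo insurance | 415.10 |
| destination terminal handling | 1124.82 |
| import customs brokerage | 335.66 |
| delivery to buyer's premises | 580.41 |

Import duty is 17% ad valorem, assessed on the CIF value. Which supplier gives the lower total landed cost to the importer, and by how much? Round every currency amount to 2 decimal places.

Supplier A (EXW):
CIF value = EXW price + inland to port + export clearance + origin terminal + freight + insurance = 45243.30 + 688.71 + 211.52 + 435.00 + 3046.05 + 415.10 = 50039.68
Import duty = 50039.68 × 17% = 8506.75
Buyer bears (A): 688.71 + 211.52 + 435.00 + 3046.05 + 415.10 + 1124.82 + 335.66 + 580.41 = 6837.27
Landed cost (A) = invoice 45243.30 + 6837.27 + duty 8506.75 = 60587.32
Supplier B (FOB):
CIF value = FOB price + freight + insurance = 51718.17 + 3046.05 + 415.10 = 55179.32
Import duty = 55179.32 × 17% = 9380.48
Buyer bears (B): 3046.05 + 415.10 + 1124.82 + 335.66 + 580.41 = 5502.04
Landed cost (B) = invoice 51718.17 + 5502.04 + duty 9380.48 = 66600.69
Difference = |60587.32 − 66600.69| = 6013.37

Supplier A is cheaper by CAD 6013.37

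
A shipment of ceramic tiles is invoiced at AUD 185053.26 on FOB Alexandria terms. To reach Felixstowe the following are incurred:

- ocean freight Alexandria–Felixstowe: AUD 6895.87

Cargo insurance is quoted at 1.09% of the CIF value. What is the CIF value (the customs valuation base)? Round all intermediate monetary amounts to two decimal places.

CIF value: AUD 194064.43

Let C be the CIF value. C = FOB price + freight + 1.09% × C
C − 1.09% × C = 185053.26 + 6895.87
0.9891 × C = 191949.13
C = 191949.13 / 0.9891 = 194064.43
Insurance premium = 1.09% × 194064.43 = 2115.30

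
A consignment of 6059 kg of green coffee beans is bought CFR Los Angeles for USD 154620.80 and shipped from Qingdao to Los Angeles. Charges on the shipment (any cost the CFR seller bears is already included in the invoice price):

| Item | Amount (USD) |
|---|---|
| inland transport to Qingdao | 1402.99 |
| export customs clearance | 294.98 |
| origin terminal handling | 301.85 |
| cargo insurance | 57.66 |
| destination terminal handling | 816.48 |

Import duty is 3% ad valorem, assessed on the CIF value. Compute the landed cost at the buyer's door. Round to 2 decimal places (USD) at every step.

CFR: the seller pays costs through ocean freight to the destination port, but not insurance.
Already in the invoice (seller's account under CFR): inland to port, export clearance, origin terminal — exclude.
CIF value = CFR price + insurance = 154620.80 + 57.66 = 154678.46
Import duty = 154678.46 × 3% = 4640.35
Buyer bears: insurance 57.66 + destination terminal 816.48 + duty 4640.35 = 5514.49
Landed cost = invoice 154620.80 + 5514.49 = 160135.29

Total landed cost: USD 160135.29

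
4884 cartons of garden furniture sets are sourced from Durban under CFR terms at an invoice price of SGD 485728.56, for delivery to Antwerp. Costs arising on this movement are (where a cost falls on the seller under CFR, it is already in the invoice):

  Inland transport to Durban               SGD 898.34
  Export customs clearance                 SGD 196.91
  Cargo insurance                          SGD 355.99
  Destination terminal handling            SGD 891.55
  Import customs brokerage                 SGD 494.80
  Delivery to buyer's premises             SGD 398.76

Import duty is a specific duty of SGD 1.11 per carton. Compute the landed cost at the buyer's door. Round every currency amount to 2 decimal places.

CFR: the seller pays costs through ocean freight to the destination port, but not insurance.
Already in the invoice (seller's account under CFR): inland to port, export clearance — exclude.
CIF value = CFR price + insurance = 485728.56 + 355.99 = 486084.55
Import duty = 4884 × 1.11 = 5421.24
Buyer bears: insurance 355.99 + destination terminal 891.55 + brokerage 494.80 + delivery 398.76 + duty 5421.24 = 7562.34
Landed cost = invoice 485728.56 + 7562.34 = 493290.90

Total landed cost: SGD 493290.90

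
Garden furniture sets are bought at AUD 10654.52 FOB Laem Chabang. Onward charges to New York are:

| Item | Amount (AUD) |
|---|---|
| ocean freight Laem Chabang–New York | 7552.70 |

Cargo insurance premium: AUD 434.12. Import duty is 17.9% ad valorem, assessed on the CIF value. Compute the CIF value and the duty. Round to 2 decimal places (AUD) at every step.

CIF value: AUD 18641.34; import duty: AUD 3336.80

CIF = FOB price + freight + insurance
CIF = 10654.52 + 7552.70 + 434.12 = 18641.34
Import duty = 18641.34 × 17.9% = 3336.80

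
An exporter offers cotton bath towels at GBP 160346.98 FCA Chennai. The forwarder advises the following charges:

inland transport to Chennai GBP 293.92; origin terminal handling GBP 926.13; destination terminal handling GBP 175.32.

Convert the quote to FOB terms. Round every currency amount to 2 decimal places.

Not relevant to the conversion: inland to port — on the seller under both FCA and FOB; already in the FCA price and stays in the FOB price. destination terminal — on the buyer under both terms; not part of either seller's price.
From FCA to FOB, the seller additionally bears: origin terminal.
FOB price = 160346.98 + 926.13 = 161273.11

FOB price: GBP 161273.11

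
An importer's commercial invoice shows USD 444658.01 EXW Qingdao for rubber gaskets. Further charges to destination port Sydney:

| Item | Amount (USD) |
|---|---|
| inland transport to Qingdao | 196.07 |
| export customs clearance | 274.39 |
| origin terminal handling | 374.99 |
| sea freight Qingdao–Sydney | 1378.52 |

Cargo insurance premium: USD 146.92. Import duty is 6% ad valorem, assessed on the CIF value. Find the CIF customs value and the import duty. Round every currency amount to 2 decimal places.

CIF value: USD 447028.90; import duty: USD 26821.73

CIF = EXW price + pre-shipment costs + freight + insurance
CIF = 444658.01 + 196.07 + 274.39 + 374.99 + 1378.52 + 146.92 = 447028.90
Import duty = 447028.90 × 6% = 26821.73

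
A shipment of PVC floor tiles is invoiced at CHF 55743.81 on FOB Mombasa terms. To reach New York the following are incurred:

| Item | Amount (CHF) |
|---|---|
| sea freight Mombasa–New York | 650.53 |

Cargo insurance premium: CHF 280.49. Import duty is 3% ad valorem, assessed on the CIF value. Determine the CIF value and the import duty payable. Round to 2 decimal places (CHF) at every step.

CIF = FOB price + freight + insurance
CIF = 55743.81 + 650.53 + 280.49 = 56674.83
Import duty = 56674.83 × 3% = 1700.24

CIF value: CHF 56674.83; import duty: CHF 1700.24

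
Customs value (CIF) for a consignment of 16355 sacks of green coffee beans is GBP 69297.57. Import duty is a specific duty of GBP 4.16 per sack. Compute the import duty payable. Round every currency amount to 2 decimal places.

Import duty = 16355 × 4.16 = 68036.80

Import duty: GBP 68036.80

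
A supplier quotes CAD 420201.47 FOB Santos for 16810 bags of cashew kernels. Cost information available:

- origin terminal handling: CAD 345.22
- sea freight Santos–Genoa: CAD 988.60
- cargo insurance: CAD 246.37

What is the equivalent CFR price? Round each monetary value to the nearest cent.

CFR price: CAD 421190.07

Not relevant to the conversion: origin terminal — on the seller under both FOB and CFR; already in the FOB price and stays in the CFR price. insurance — on the buyer under both terms; not part of either seller's price.
From FOB to CFR, the seller additionally bears: freight.
CFR price = 420201.47 + 988.60 = 421190.07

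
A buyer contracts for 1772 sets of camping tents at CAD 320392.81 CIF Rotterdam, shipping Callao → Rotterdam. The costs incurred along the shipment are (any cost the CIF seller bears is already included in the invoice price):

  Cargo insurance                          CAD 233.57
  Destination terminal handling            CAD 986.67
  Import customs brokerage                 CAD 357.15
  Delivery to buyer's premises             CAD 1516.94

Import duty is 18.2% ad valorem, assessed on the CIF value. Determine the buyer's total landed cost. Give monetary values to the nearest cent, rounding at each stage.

CIF: the seller pays costs through ocean freight and marine insurance to the destination port.
Already in the invoice (seller's account under CIF): insurance — exclude.
The CIF price already equals the CIF value: 320392.81
Import duty = 320392.81 × 18.2% = 58311.49
Buyer bears: destination terminal 986.67 + brokerage 357.15 + delivery 1516.94 + duty 58311.49 = 61172.25
Landed cost = invoice 320392.81 + 61172.25 = 381565.06

Total landed cost: CAD 381565.06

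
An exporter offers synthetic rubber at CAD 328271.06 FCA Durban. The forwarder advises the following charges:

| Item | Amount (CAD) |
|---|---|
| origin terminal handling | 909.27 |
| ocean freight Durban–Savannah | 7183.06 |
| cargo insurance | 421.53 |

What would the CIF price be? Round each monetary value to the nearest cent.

CIF price: CAD 336784.92

From FCA to CIF, the seller additionally bears: origin terminal, freight, insurance.
CIF price = 328271.06 + 909.27 + 7183.06 + 421.53 = 336784.92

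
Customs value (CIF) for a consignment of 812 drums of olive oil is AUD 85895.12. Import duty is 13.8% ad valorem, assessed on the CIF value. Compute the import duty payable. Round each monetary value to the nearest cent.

Import duty: AUD 11853.53

Import duty = 85895.12 × 13.8% = 11853.53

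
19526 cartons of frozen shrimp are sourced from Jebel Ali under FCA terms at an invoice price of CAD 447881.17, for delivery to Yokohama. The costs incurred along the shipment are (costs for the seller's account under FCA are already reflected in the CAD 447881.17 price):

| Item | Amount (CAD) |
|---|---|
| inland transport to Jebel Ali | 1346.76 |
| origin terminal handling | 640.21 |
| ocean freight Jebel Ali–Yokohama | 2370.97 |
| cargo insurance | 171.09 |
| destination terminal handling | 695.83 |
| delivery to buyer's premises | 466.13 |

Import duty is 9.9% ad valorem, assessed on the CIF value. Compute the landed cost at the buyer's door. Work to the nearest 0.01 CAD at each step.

FCA: the seller delivers export-cleared goods to the carrier; the buyer bears costs from that point.
Already in the invoice (seller's account under FCA): inland to port — exclude.
CIF value = FCA price + origin terminal + freight + insurance = 447881.17 + 640.21 + 2370.97 + 171.09 = 451063.44
Import duty = 451063.44 × 9.9% = 44655.28
Buyer bears: origin terminal 640.21 + freight 2370.97 + insurance 171.09 + destination terminal 695.83 + delivery 466.13 + duty 44655.28 = 48999.51
Landed cost = invoice 447881.17 + 48999.51 = 496880.68

Total landed cost: CAD 496880.68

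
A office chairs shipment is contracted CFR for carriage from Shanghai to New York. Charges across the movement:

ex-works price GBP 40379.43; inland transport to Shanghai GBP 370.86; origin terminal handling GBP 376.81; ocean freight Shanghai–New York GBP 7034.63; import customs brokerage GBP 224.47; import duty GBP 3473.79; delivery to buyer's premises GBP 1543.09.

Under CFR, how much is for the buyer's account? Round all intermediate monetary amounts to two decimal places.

Buyer's account: GBP 5241.35

CFR: the seller pays costs through ocean freight to the destination port, but not insurance.
Seller's account: goods 40379.43 + inland to port 370.86 + origin terminal 376.81 + freight 7034.63 = 48161.73
Buyer's account: brokerage 224.47 + duty 3473.79 + delivery 1543.09 = 5241.35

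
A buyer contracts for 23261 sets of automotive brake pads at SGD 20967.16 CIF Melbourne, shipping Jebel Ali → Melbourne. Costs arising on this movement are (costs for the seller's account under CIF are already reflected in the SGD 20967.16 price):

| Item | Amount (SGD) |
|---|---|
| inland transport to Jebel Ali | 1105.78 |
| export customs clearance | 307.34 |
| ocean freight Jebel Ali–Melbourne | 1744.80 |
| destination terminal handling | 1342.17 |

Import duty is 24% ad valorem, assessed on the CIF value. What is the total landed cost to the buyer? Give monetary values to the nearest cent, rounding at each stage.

Total landed cost: SGD 27341.45

CIF: the seller pays costs through ocean freight and marine insurance to the destination port.
Already in the invoice (seller's account under CIF): inland to port, export clearance, freight — exclude.
The CIF price already equals the CIF value: 20967.16
Import duty = 20967.16 × 24% = 5032.12
Buyer bears: destination terminal 1342.17 + duty 5032.12 = 6374.29
Landed cost = invoice 20967.16 + 6374.29 = 27341.45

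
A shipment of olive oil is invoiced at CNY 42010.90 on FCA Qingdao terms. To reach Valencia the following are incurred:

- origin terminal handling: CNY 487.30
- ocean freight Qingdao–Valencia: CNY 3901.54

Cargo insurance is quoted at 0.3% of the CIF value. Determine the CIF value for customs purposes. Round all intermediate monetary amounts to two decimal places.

CIF value: CNY 46539.36

Let C be the CIF value. C = FCA price + pre-shipment costs + freight + 0.3% × C
C − 0.3% × C = 42010.90 + 487.30 + 3901.54
0.997 × C = 46399.74
C = 46399.74 / 0.997 = 46539.36
Insurance premium = 0.3% × 46539.36 = 139.62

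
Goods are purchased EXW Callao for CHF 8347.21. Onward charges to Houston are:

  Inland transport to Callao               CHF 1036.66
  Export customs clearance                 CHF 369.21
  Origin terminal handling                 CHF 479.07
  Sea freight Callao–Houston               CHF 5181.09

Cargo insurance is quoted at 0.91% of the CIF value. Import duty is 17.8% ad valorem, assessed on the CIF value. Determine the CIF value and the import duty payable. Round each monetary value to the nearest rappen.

Let C be the CIF value. C = EXW price + pre-shipment costs + freight + 0.91% × C
C − 0.91% × C = 8347.21 + 1036.66 + 369.21 + 479.07 + 5181.09
0.9909 × C = 15413.24
C = 15413.24 / 0.9909 = 15554.79
Insurance premium = 0.91% × 15554.79 = 141.55
Import duty = 15554.79 × 17.8% = 2768.75

CIF value: CHF 15554.79; import duty: CHF 2768.75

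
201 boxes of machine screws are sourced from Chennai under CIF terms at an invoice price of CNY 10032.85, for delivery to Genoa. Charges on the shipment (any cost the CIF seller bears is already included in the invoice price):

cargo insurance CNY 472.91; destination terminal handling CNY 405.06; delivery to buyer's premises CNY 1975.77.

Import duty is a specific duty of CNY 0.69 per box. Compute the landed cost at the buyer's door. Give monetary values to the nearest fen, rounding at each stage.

CIF: the seller pays costs through ocean freight and marine insurance to the destination port.
Already in the invoice (seller's account under CIF): insurance — exclude.
The CIF price already equals the CIF value: 10032.85
Import duty = 201 × 0.69 = 138.69
Buyer bears: destination terminal 405.06 + delivery 1975.77 + duty 138.69 = 2519.52
Landed cost = invoice 10032.85 + 2519.52 = 12552.37

Total landed cost: CNY 12552.37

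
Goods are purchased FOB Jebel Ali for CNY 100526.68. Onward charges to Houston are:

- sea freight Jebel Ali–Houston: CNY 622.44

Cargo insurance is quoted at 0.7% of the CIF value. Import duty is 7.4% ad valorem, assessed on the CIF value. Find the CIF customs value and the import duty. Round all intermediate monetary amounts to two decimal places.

Let C be the CIF value. C = FOB price + freight + 0.7% × C
C − 0.7% × C = 100526.68 + 622.44
0.993 × C = 101149.12
C = 101149.12 / 0.993 = 101862.16
Insurance premium = 0.7% × 101862.16 = 713.04
Import duty = 101862.16 × 7.4% = 7537.80

CIF value: CNY 101862.16; import duty: CNY 7537.80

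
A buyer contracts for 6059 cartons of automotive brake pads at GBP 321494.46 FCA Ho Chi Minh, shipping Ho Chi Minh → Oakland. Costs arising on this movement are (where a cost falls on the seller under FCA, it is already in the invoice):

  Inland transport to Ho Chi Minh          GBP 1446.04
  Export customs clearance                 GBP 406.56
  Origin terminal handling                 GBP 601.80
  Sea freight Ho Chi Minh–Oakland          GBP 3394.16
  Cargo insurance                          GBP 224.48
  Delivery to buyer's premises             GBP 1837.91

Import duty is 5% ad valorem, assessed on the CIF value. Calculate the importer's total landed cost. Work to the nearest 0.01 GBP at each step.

Total landed cost: GBP 343838.56

FCA: the seller delivers export-cleared goods to the carrier; the buyer bears costs from that point.
Already in the invoice (seller's account under FCA): inland to port, export clearance — exclude.
CIF value = FCA price + origin terminal + freight + insurance = 321494.46 + 601.80 + 3394.16 + 224.48 = 325714.90
Import duty = 325714.90 × 5% = 16285.75
Buyer bears: origin terminal 601.80 + freight 3394.16 + insurance 224.48 + delivery 1837.91 + duty 16285.75 = 22344.10
Landed cost = invoice 321494.46 + 22344.10 = 343838.56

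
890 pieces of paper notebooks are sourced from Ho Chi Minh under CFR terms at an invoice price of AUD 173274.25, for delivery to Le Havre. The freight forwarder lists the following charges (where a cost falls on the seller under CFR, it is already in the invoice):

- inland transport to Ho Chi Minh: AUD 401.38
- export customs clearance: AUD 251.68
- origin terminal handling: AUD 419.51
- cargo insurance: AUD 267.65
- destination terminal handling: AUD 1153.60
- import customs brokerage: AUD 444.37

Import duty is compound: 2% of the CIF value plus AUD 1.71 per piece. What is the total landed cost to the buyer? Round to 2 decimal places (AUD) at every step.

Total landed cost: AUD 180132.61

CFR: the seller pays costs through ocean freight to the destination port, but not insurance.
Already in the invoice (seller's account under CFR): inland to port, export clearance, origin terminal — exclude.
CIF value = CFR price + insurance = 173274.25 + 267.65 = 173541.90
Ad valorem component: 173541.90 × 2% = 3470.84
Specific component: 890 × 1.71 = 1521.90
Import duty = 3470.84 + 1521.90 = 4992.74
Buyer bears: insurance 267.65 + destination terminal 1153.60 + brokerage 444.37 + duty 4992.74 = 6858.36
Landed cost = invoice 173274.25 + 6858.36 = 180132.61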